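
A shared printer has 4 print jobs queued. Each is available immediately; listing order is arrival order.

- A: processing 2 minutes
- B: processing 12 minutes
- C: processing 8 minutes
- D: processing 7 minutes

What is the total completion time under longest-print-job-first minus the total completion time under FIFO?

LPT (decreasing processing time): B C D A.
B: 0→12
C: 12→20
D: 20→27
A: 27→29
Sum = 12+20+27+29 = 88.
FIFO (arrival order): A B C D.
A: 0→2
B: 2→14
C: 14→22
D: 22→29
Sum = 2+14+22+29 = 67.
Difference = 88 − 67 = 21.

21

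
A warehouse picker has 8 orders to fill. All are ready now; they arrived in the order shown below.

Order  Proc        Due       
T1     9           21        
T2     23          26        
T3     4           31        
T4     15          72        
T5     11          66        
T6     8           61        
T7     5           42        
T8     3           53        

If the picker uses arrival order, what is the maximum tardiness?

33

FIFO (arrival order): T1 T2 T3 T4 T5 T6 T7 T8.
T1: 0→9, due 21, tardiness 0
T2: 9→32, due 26, tardiness 6
T3: 32→36, due 31, tardiness 5
T4: 36→51, due 72, tardiness 0
T5: 51→62, due 66, tardiness 0
T6: 62→70, due 61, tardiness 9
T7: 70→75, due 42, tardiness 33
T8: 75→78, due 53, tardiness 25
Maximum = 33.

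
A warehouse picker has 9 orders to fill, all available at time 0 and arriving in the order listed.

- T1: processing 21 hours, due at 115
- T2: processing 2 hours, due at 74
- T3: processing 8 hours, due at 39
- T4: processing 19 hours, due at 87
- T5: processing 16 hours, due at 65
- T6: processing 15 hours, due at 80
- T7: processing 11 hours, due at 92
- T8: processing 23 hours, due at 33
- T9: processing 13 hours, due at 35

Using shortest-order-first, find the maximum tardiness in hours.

95

SPT (increasing processing time): T2 T3 T7 T9 T6 T5 T4 T1 T8.
T2: 0→2, due 74, tardiness 0
T3: 2→10, due 39, tardiness 0
T7: 10→21, due 92, tardiness 0
T9: 21→34, due 35, tardiness 0
T6: 34→49, due 80, tardiness 0
T5: 49→65, due 65, tardiness 0
T4: 65→84, due 87, tardiness 0
T1: 84→105, due 115, tardiness 0
T8: 105→128, due 33, tardiness 95
Maximum = 95.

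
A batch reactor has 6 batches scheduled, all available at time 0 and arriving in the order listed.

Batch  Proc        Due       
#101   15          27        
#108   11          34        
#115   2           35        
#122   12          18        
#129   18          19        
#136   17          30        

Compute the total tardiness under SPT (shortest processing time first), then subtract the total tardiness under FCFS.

-3

SPT (increasing processing time): #115 #108 #122 #101 #136 #129.
#115: 0→2, due 35, tardiness 0
#108: 2→13, due 34, tardiness 0
#122: 13→25, due 18, tardiness 7
#101: 25→40, due 27, tardiness 13
#136: 40→57, due 30, tardiness 27
#129: 57→75, due 19, tardiness 56
Sum = 0+0+7+13+27+56 = 103.
FIFO (arrival order): #101 #108 #115 #122 #129 #136.
#101: 0→15, due 27, tardiness 0
#108: 15→26, due 34, tardiness 0
#115: 26→28, due 35, tardiness 0
#122: 28→40, due 18, tardiness 22
#129: 40→58, due 19, tardiness 39
#136: 58→75, due 30, tardiness 45
Sum = 0+0+0+22+39+45 = 106.
Difference = 103 − 106 = -3.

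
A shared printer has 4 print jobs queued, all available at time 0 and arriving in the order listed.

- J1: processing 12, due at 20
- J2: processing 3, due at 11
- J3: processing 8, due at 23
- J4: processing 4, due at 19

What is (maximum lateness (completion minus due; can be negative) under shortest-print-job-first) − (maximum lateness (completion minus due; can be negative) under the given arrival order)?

SPT (increasing processing time): J2 J4 J3 J1.
J2: 0→3, due 11, lateness -8
J4: 3→7, due 19, lateness -12
J3: 7→15, due 23, lateness -8
J1: 15→27, due 20, lateness 7
Maximum = 7.
FIFO (arrival order): J1 J2 J3 J4.
J1: 0→12, due 20, lateness -8
J2: 12→15, due 11, lateness 4
J3: 15→23, due 23, lateness 0
J4: 23→27, due 19, lateness 8
Maximum = 8.
Difference = 7 − 8 = -1.

-1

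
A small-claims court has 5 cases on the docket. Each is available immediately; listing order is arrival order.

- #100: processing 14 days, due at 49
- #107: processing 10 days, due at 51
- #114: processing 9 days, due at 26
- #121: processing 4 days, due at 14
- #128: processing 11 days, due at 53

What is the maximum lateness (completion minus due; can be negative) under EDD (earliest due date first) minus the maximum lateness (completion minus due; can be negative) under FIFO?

EDD (increasing due date): #121 #114 #100 #107 #128.
#121: 0→4, due 14, lateness -10
#114: 4→13, due 26, lateness -13
#100: 13→27, due 49, lateness -22
#107: 27→37, due 51, lateness -14
#128: 37→48, due 53, lateness -5
Maximum = -5.
FIFO (arrival order): #100 #107 #114 #121 #128.
#100: 0→14, due 49, lateness -35
#107: 14→24, due 51, lateness -27
#114: 24→33, due 26, lateness 7
#121: 33→37, due 14, lateness 23
#128: 37→48, due 53, lateness -5
Maximum = 23.
Difference = -5 − 23 = -28.

-28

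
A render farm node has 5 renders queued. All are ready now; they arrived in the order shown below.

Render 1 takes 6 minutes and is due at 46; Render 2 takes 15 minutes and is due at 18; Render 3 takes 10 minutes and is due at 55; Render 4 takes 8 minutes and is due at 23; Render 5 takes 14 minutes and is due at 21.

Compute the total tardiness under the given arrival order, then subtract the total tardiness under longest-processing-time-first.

FIFO (arrival order): Render 1 Render 2 Render 3 Render 4 Render 5.
Render 1: 0→6, due 46, tardiness 0
Render 2: 6→21, due 18, tardiness 3
Render 3: 21→31, due 55, tardiness 0
Render 4: 31→39, due 23, tardiness 16
Render 5: 39→53, due 21, tardiness 32
Sum = 0+3+0+16+32 = 51.
LPT (decreasing processing time): Render 2 Render 5 Render 3 Render 4 Render 1.
Render 2: 0→15, due 18, tardiness 0
Render 5: 15→29, due 21, tardiness 8
Render 3: 29→39, due 55, tardiness 0
Render 4: 39→47, due 23, tardiness 24
Render 1: 47→53, due 46, tardiness 7
Sum = 0+8+0+24+7 = 39.
Difference = 51 − 39 = 12.

12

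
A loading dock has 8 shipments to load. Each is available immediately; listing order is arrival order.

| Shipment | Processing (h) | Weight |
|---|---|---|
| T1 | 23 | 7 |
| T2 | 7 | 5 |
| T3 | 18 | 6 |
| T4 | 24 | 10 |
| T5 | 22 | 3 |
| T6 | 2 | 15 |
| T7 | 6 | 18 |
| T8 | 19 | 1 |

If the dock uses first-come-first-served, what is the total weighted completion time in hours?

FIFO (arrival order): T1 T2 T3 T4 T5 T6 T7 T8.
T1: finishes 23, weight 7, w·C = 161
T2: finishes 30, weight 5, w·C = 150
T3: finishes 48, weight 6, w·C = 288
T4: finishes 72, weight 10, w·C = 720
T5: finishes 94, weight 3, w·C = 282
T6: finishes 96, weight 15, w·C = 1440
T7: finishes 102, weight 18, w·C = 1836
T8: finishes 121, weight 1, w·C = 121
Sum = 161+150+288+720+282+1440+1836+121 = 4998.

4998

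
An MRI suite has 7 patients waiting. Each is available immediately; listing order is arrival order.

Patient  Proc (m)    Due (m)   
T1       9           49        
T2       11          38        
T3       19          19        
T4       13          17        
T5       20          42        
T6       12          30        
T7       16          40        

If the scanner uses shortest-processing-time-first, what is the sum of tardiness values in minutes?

170

SPT (increasing processing time): T1 T2 T6 T4 T7 T3 T5.
T1: 0→9, due 49, tardiness 0
T2: 9→20, due 38, tardiness 0
T6: 20→32, due 30, tardiness 2
T4: 32→45, due 17, tardiness 28
T7: 45→61, due 40, tardiness 21
T3: 61→80, due 19, tardiness 61
T5: 80→100, due 42, tardiness 58
Sum = 0+0+2+28+21+61+58 = 170.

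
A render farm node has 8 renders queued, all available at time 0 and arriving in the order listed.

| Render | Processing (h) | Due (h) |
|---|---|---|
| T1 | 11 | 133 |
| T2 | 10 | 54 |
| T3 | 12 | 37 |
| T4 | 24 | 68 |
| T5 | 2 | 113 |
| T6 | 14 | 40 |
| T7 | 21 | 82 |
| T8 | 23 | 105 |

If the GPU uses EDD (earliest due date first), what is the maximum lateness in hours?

-1

EDD (increasing due date): T3 T6 T2 T4 T7 T8 T5 T1.
T3: 0→12, due 37, lateness -25
T6: 12→26, due 40, lateness -14
T2: 26→36, due 54, lateness -18
T4: 36→60, due 68, lateness -8
T7: 60→81, due 82, lateness -1
T8: 81→104, due 105, lateness -1
T5: 104→106, due 113, lateness -7
T1: 106→117, due 133, lateness -16
Maximum = -1.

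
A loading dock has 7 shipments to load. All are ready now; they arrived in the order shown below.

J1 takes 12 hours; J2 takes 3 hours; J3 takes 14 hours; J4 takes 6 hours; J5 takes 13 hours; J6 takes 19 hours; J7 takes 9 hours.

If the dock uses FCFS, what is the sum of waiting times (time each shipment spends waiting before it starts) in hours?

FIFO (arrival order): J1 J2 J3 J4 J5 J6 J7.
J1: waits 0, runs 0→12
J2: waits 12, runs 12→15
J3: waits 15, runs 15→29
J4: waits 29, runs 29→35
J5: waits 35, runs 35→48
J6: waits 48, runs 48→67
J7: waits 67, runs 67→76
Sum = 0+12+15+29+35+48+67 = 206.

206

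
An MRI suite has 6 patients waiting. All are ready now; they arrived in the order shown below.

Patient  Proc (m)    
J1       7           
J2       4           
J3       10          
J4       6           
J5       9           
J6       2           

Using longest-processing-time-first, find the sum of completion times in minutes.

161

LPT (decreasing processing time): J3 J5 J1 J4 J2 J6.
J3: 0→10
J5: 10→19
J1: 19→26
J4: 26→32
J2: 32→36
J6: 36→38
Sum = 10+19+26+32+36+38 = 161.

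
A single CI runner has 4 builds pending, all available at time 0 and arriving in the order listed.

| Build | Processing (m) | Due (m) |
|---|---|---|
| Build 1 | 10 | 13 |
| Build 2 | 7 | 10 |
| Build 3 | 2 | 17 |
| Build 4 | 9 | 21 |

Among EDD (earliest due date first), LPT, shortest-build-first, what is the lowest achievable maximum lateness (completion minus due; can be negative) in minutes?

7

EDD (increasing due date): Build 2 Build 1 Build 3 Build 4.
Build 2: 0→7, due 10, lateness -3
Build 1: 7→17, due 13, lateness 4
Build 3: 17→19, due 17, lateness 2
Build 4: 19→28, due 21, lateness 7
Maximum = 7.
LPT (decreasing processing time): Build 1 Build 4 Build 2 Build 3.
Build 1: 0→10, due 13, lateness -3
Build 4: 10→19, due 21, lateness -2
Build 2: 19→26, due 10, lateness 16
Build 3: 26→28, due 17, lateness 11
Maximum = 16.
SPT (increasing processing time): Build 3 Build 2 Build 4 Build 1.
Build 3: 0→2, due 17, lateness -15
Build 2: 2→9, due 10, lateness -1
Build 4: 9→18, due 21, lateness -3
Build 1: 18→28, due 13, lateness 15
Maximum = 15.
EDD 7, LPT 16, SPT 15 → minimum 7.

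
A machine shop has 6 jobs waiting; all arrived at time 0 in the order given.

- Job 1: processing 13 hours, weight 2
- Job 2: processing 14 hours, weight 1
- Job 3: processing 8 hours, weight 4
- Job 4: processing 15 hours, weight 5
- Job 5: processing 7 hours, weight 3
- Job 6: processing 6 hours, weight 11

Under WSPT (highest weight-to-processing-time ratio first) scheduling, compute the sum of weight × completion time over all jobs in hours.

WSPT (decreasing weight/processing-time ratio): Job 6 Job 3 Job 5 Job 4 Job 1 Job 2.
Job 6: finishes 6, weight 11, w·C = 66
Job 3: finishes 14, weight 4, w·C = 56
Job 5: finishes 21, weight 3, w·C = 63
Job 4: finishes 36, weight 5, w·C = 180
Job 1: finishes 49, weight 2, w·C = 98
Job 2: finishes 63, weight 1, w·C = 63
Sum = 66+56+63+180+98+63 = 526.

526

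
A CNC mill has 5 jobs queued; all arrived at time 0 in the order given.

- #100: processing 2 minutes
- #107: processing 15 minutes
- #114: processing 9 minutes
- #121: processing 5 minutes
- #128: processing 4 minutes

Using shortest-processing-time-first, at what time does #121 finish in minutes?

11

SPT (increasing processing time): #100 #128 #121 #114 #107.
#100: 0→2
#128: 2→6
#121: 6→11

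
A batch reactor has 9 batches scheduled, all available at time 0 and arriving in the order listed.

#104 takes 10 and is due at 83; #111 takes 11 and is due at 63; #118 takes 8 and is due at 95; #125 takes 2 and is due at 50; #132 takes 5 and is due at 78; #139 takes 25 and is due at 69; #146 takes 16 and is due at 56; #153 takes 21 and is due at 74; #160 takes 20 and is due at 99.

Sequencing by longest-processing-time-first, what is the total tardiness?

198

LPT (decreasing processing time): #139 #153 #160 #146 #111 #104 #118 #132 #125.
#139: 0→25, due 69, tardiness 0
#153: 25→46, due 74, tardiness 0
#160: 46→66, due 99, tardiness 0
#146: 66→82, due 56, tardiness 26
#111: 82→93, due 63, tardiness 30
#104: 93→103, due 83, tardiness 20
#118: 103→111, due 95, tardiness 16
#132: 111→116, due 78, tardiness 38
#125: 116→118, due 50, tardiness 68
Sum = 0+0+0+26+30+20+16+38+68 = 198.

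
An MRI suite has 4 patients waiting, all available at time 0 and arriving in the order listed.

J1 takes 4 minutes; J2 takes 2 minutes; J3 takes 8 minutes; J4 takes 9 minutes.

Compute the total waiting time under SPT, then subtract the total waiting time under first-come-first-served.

-2

SPT (increasing processing time): J2 J1 J3 J4.
J2: waits 0, runs 0→2
J1: waits 2, runs 2→6
J3: waits 6, runs 6→14
J4: waits 14, runs 14→23
Sum = 0+2+6+14 = 22.
FIFO (arrival order): J1 J2 J3 J4.
J1: waits 0, runs 0→4
J2: waits 4, runs 4→6
J3: waits 6, runs 6→14
J4: waits 14, runs 14→23
Sum = 0+4+6+14 = 24.
Difference = 22 − 24 = -2.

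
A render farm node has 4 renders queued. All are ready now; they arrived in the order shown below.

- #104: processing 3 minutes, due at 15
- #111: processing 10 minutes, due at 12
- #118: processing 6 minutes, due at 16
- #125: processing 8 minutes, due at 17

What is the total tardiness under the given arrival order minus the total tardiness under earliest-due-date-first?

FIFO (arrival order): #104 #111 #118 #125.
#104: 0→3, due 15, tardiness 0
#111: 3→13, due 12, tardiness 1
#118: 13→19, due 16, tardiness 3
#125: 19→27, due 17, tardiness 10
Sum = 0+1+3+10 = 14.
EDD (increasing due date): #111 #104 #118 #125.
#111: 0→10, due 12, tardiness 0
#104: 10→13, due 15, tardiness 0
#118: 13→19, due 16, tardiness 3
#125: 19→27, due 17, tardiness 10
Sum = 0+0+3+10 = 13.
Difference = 14 − 13 = 1.

1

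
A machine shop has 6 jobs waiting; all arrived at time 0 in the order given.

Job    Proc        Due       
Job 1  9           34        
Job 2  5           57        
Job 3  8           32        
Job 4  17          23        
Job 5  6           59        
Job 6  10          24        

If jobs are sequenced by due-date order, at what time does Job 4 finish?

17

EDD (increasing due date): Job 4 Job 6 Job 3 Job 1 Job 2 Job 5.
Job 4: 0→17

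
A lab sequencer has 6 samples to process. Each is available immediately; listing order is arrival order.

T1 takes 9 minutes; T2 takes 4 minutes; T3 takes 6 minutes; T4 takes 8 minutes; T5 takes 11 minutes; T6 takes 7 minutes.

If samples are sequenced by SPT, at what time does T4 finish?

25

SPT (increasing processing time): T2 T3 T6 T4 T1 T5.
T2: 0→4
T3: 4→10
T6: 10→17
T4: 17→25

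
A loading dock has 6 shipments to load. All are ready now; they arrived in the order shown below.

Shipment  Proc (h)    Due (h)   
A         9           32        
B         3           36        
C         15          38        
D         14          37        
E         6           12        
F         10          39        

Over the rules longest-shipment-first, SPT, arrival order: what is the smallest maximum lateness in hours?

LPT (decreasing processing time): C D F A E B.
C: 0→15, due 38, lateness -23
D: 15→29, due 37, lateness -8
F: 29→39, due 39, lateness 0
A: 39→48, due 32, lateness 16
E: 48→54, due 12, lateness 42
B: 54→57, due 36, lateness 21
Maximum = 42.
SPT (increasing processing time): B E A F D C.
B: 0→3, due 36, lateness -33
E: 3→9, due 12, lateness -3
A: 9→18, due 32, lateness -14
F: 18→28, due 39, lateness -11
D: 28→42, due 37, lateness 5
C: 42→57, due 38, lateness 19
Maximum = 19.
FIFO (arrival order): A B C D E F.
A: 0→9, due 32, lateness -23
B: 9→12, due 36, lateness -24
C: 12→27, due 38, lateness -11
D: 27→41, due 37, lateness 4
E: 41→47, due 12, lateness 35
F: 47→57, due 39, lateness 18
Maximum = 35.
LPT 42, SPT 19, FIFO 35 → minimum 19.

19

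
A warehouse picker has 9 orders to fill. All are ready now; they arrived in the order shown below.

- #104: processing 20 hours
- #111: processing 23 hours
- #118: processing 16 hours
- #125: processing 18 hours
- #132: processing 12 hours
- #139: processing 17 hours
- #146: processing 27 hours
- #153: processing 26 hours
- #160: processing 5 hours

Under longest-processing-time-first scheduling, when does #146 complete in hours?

LPT (decreasing processing time): #146 #153 #111 #104 #125 #139 #118 #132 #160.
#146: 0→27

27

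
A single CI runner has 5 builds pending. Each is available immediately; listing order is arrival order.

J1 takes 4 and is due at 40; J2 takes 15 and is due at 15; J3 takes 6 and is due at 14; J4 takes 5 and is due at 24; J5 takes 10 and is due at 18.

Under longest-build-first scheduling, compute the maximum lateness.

LPT (decreasing processing time): J2 J5 J3 J4 J1.
J2: 0→15, due 15, lateness 0
J5: 15→25, due 18, lateness 7
J3: 25→31, due 14, lateness 17
J4: 31→36, due 24, lateness 12
J1: 36→40, due 40, lateness 0
Maximum = 17.

17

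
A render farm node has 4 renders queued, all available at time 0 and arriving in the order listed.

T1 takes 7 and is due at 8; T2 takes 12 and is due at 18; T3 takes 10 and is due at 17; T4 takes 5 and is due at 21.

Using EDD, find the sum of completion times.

87

EDD (increasing due date): T1 T3 T2 T4.
T1: 0→7
T3: 7→17
T2: 17→29
T4: 29→34
Sum = 7+17+29+34 = 87.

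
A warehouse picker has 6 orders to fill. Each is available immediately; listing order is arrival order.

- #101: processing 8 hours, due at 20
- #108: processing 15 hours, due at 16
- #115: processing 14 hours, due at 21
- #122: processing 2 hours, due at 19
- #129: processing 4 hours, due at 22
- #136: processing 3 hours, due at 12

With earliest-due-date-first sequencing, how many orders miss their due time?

5

EDD (increasing due date): #136 #108 #122 #101 #115 #129.
#136: 0→3, due 12, tardiness 0
#108: 3→18, due 16, tardiness 2
#122: 18→20, due 19, tardiness 1
#101: 20→28, due 20, tardiness 8
#115: 28→42, due 21, tardiness 21
#129: 42→46, due 22, tardiness 24
Late orders: 5.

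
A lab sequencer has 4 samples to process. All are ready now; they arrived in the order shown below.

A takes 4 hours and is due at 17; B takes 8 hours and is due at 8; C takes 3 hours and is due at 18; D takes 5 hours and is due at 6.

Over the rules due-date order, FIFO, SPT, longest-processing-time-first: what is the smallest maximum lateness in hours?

EDD (increasing due date): D B A C.
D: 0→5, due 6, lateness -1
B: 5→13, due 8, lateness 5
A: 13→17, due 17, lateness 0
C: 17→20, due 18, lateness 2
Maximum = 5.
FIFO (arrival order): A B C D.
A: 0→4, due 17, lateness -13
B: 4→12, due 8, lateness 4
C: 12→15, due 18, lateness -3
D: 15→20, due 6, lateness 14
Maximum = 14.
SPT (increasing processing time): C A D B.
C: 0→3, due 18, lateness -15
A: 3→7, due 17, lateness -10
D: 7→12, due 6, lateness 6
B: 12→20, due 8, lateness 12
Maximum = 12.
LPT (decreasing processing time): B D A C.
B: 0→8, due 8, lateness 0
D: 8→13, due 6, lateness 7
A: 13→17, due 17, lateness 0
C: 17→20, due 18, lateness 2
Maximum = 7.
EDD 5, FIFO 14, SPT 12, LPT 7 → minimum 5.

5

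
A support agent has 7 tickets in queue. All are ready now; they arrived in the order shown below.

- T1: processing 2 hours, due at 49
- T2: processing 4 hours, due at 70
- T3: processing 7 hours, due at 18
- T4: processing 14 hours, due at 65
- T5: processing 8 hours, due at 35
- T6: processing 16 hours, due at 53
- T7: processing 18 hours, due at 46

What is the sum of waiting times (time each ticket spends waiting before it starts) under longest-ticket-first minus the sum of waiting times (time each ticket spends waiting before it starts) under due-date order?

LPT (decreasing processing time): T7 T6 T4 T5 T3 T2 T1.
T7: waits 0, runs 0→18
T6: waits 18, runs 18→34
T4: waits 34, runs 34→48
T5: waits 48, runs 48→56
T3: waits 56, runs 56→63
T2: waits 63, runs 63→67
T1: waits 67, runs 67→69
Sum = 0+18+34+48+56+63+67 = 286.
EDD (increasing due date): T3 T5 T7 T1 T6 T4 T2.
T3: waits 0, runs 0→7
T5: waits 7, runs 7→15
T7: waits 15, runs 15→33
T1: waits 33, runs 33→35
T6: waits 35, runs 35→51
T4: waits 51, runs 51→65
T2: waits 65, runs 65→69
Sum = 0+7+15+33+35+51+65 = 206.
Difference = 286 − 206 = 80.

80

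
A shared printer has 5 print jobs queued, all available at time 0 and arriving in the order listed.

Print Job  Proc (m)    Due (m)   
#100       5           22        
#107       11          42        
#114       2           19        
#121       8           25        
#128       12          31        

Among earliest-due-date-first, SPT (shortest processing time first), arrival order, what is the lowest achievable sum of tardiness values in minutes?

EDD (increasing due date): #114 #100 #121 #128 #107.
#114: 0→2, due 19, tardiness 0
#100: 2→7, due 22, tardiness 0
#121: 7→15, due 25, tardiness 0
#128: 15→27, due 31, tardiness 0
#107: 27→38, due 42, tardiness 0
Sum = 0+0+0+0+0 = 0.
SPT (increasing processing time): #114 #100 #121 #107 #128.
#114: 0→2, due 19, tardiness 0
#100: 2→7, due 22, tardiness 0
#121: 7→15, due 25, tardiness 0
#107: 15→26, due 42, tardiness 0
#128: 26→38, due 31, tardiness 7
Sum = 0+0+0+0+7 = 7.
FIFO (arrival order): #100 #107 #114 #121 #128.
#100: 0→5, due 22, tardiness 0
#107: 5→16, due 42, tardiness 0
#114: 16→18, due 19, tardiness 0
#121: 18→26, due 25, tardiness 1
#128: 26→38, due 31, tardiness 7
Sum = 0+0+0+1+7 = 8.
EDD 0, SPT 7, FIFO 8 → minimum 0.

0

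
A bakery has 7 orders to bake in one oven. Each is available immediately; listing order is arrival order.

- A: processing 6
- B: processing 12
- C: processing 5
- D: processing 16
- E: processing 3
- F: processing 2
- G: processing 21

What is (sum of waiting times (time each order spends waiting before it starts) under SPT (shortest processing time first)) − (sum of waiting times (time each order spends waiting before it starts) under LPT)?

-180

SPT (increasing processing time): F E C A B D G.
F: waits 0, runs 0→2
E: waits 2, runs 2→5
C: waits 5, runs 5→10
A: waits 10, runs 10→16
B: waits 16, runs 16→28
D: waits 28, runs 28→44
G: waits 44, runs 44→65
Sum = 0+2+5+10+16+28+44 = 105.
LPT (decreasing processing time): G D B A C E F.
G: waits 0, runs 0→21
D: waits 21, runs 21→37
B: waits 37, runs 37→49
A: waits 49, runs 49→55
C: waits 55, runs 55→60
E: waits 60, runs 60→63
F: waits 63, runs 63→65
Sum = 0+21+37+49+55+60+63 = 285.
Difference = 105 − 285 = -180.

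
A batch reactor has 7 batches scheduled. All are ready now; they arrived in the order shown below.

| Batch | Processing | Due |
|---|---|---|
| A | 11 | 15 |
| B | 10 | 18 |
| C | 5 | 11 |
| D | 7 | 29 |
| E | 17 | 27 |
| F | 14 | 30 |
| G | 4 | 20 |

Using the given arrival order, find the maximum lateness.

48

FIFO (arrival order): A B C D E F G.
A: 0→11, due 15, lateness -4
B: 11→21, due 18, lateness 3
C: 21→26, due 11, lateness 15
D: 26→33, due 29, lateness 4
E: 33→50, due 27, lateness 23
F: 50→64, due 30, lateness 34
G: 64→68, due 20, lateness 48
Maximum = 48.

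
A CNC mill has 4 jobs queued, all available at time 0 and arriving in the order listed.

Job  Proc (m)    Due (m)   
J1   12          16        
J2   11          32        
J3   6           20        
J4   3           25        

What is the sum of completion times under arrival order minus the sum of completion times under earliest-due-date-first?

13

FIFO (arrival order): J1 J2 J3 J4.
J1: 0→12
J2: 12→23
J3: 23→29
J4: 29→32
Sum = 12+23+29+32 = 96.
EDD (increasing due date): J1 J3 J4 J2.
J1: 0→12
J3: 12→18
J4: 18→21
J2: 21→32
Sum = 12+18+21+32 = 83.
Difference = 96 − 83 = 13.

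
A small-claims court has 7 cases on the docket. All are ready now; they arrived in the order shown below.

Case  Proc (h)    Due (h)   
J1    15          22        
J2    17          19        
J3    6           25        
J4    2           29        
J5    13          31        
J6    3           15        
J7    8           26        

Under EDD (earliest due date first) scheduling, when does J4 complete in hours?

51

EDD (increasing due date): J6 J2 J1 J3 J7 J4 J5.
J6: 0→3
J2: 3→20
J1: 20→35
J3: 35→41
J7: 41→49
J4: 49→51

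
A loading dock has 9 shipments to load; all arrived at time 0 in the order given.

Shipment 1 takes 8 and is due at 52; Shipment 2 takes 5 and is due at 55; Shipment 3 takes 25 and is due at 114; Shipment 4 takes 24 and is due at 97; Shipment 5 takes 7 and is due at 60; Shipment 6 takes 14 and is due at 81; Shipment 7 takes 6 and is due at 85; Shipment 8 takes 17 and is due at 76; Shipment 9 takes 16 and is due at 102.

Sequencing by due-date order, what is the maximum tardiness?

8

EDD (increasing due date): Shipment 1 Shipment 2 Shipment 5 Shipment 8 Shipment 6 Shipment 7 Shipment 4 Shipment 9 Shipment 3.
Shipment 1: 0→8, due 52, tardiness 0
Shipment 2: 8→13, due 55, tardiness 0
Shipment 5: 13→20, due 60, tardiness 0
Shipment 8: 20→37, due 76, tardiness 0
Shipment 6: 37→51, due 81, tardiness 0
Shipment 7: 51→57, due 85, tardiness 0
Shipment 4: 57→81, due 97, tardiness 0
Shipment 9: 81→97, due 102, tardiness 0
Shipment 3: 97→122, due 114, tardiness 8
Maximum = 8.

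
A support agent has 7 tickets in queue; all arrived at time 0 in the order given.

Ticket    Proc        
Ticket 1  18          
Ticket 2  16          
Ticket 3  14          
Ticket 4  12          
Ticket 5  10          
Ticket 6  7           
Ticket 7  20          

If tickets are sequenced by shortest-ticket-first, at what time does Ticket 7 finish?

SPT (increasing processing time): Ticket 6 Ticket 5 Ticket 4 Ticket 3 Ticket 2 Ticket 1 Ticket 7.
Ticket 6: 0→7
Ticket 5: 7→17
Ticket 4: 17→29
Ticket 3: 29→43
Ticket 2: 43→59
Ticket 1: 59→77
Ticket 7: 77→97

97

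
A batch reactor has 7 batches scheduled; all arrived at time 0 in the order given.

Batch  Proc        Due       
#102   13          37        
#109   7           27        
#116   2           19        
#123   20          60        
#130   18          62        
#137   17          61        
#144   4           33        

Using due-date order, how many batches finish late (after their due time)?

2

EDD (increasing due date): #116 #109 #144 #102 #123 #137 #130.
#116: 0→2, due 19, tardiness 0
#109: 2→9, due 27, tardiness 0
#144: 9→13, due 33, tardiness 0
#102: 13→26, due 37, tardiness 0
#123: 26→46, due 60, tardiness 0
#137: 46→63, due 61, tardiness 2
#130: 63→81, due 62, tardiness 19
Late batches: 2.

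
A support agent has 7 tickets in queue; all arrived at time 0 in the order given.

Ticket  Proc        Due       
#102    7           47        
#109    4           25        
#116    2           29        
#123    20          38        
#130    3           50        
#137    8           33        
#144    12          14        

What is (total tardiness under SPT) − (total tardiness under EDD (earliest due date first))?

SPT (increasing processing time): #116 #130 #109 #102 #137 #144 #123.
#116: 0→2, due 29, tardiness 0
#130: 2→5, due 50, tardiness 0
#109: 5→9, due 25, tardiness 0
#102: 9→16, due 47, tardiness 0
#137: 16→24, due 33, tardiness 0
#144: 24→36, due 14, tardiness 22
#123: 36→56, due 38, tardiness 18
Sum = 0+0+0+0+0+22+18 = 40.
EDD (increasing due date): #144 #109 #116 #137 #123 #102 #130.
#144: 0→12, due 14, tardiness 0
#109: 12→16, due 25, tardiness 0
#116: 16→18, due 29, tardiness 0
#137: 18→26, due 33, tardiness 0
#123: 26→46, due 38, tardiness 8
#102: 46→53, due 47, tardiness 6
#130: 53→56, due 50, tardiness 6
Sum = 0+0+0+0+8+6+6 = 20.
Difference = 40 − 20 = 20.

20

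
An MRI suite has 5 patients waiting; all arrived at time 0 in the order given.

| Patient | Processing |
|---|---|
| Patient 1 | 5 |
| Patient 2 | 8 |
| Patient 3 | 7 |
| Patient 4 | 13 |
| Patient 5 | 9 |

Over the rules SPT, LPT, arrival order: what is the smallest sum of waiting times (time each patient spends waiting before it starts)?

SPT (increasing processing time): Patient 1 Patient 3 Patient 2 Patient 5 Patient 4.
Patient 1: waits 0, runs 0→5
Patient 3: waits 5, runs 5→12
Patient 2: waits 12, runs 12→20
Patient 5: waits 20, runs 20→29
Patient 4: waits 29, runs 29→42
Sum = 0+5+12+20+29 = 66.
LPT (decreasing processing time): Patient 4 Patient 5 Patient 2 Patient 3 Patient 1.
Patient 4: waits 0, runs 0→13
Patient 5: waits 13, runs 13→22
Patient 2: waits 22, runs 22→30
Patient 3: waits 30, runs 30→37
Patient 1: waits 37, runs 37→42
Sum = 0+13+22+30+37 = 102.
FIFO (arrival order): Patient 1 Patient 2 Patient 3 Patient 4 Patient 5.
Patient 1: waits 0, runs 0→5
Patient 2: waits 5, runs 5→13
Patient 3: waits 13, runs 13→20
Patient 4: waits 20, runs 20→33
Patient 5: waits 33, runs 33→42
Sum = 0+5+13+20+33 = 71.
SPT 66, LPT 102, FIFO 71 → minimum 66.

66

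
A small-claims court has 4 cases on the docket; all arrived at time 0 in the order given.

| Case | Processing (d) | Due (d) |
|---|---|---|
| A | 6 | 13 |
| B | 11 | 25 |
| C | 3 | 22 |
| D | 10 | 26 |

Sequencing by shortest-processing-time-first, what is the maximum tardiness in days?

SPT (increasing processing time): C A D B.
C: 0→3, due 22, tardiness 0
A: 3→9, due 13, tardiness 0
D: 9→19, due 26, tardiness 0
B: 19→30, due 25, tardiness 5
Maximum = 5.

5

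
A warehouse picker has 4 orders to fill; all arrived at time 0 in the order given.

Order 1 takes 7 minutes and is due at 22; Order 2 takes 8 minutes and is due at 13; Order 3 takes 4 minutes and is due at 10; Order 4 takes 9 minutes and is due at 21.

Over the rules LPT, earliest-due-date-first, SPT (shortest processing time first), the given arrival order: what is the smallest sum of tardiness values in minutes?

6

LPT (decreasing processing time): Order 4 Order 2 Order 1 Order 3.
Order 4: 0→9, due 21, tardiness 0
Order 2: 9→17, due 13, tardiness 4
Order 1: 17→24, due 22, tardiness 2
Order 3: 24→28, due 10, tardiness 18
Sum = 0+4+2+18 = 24.
EDD (increasing due date): Order 3 Order 2 Order 4 Order 1.
Order 3: 0→4, due 10, tardiness 0
Order 2: 4→12, due 13, tardiness 0
Order 4: 12→21, due 21, tardiness 0
Order 1: 21→28, due 22, tardiness 6
Sum = 0+0+0+6 = 6.
SPT (increasing processing time): Order 3 Order 1 Order 2 Order 4.
Order 3: 0→4, due 10, tardiness 0
Order 1: 4→11, due 22, tardiness 0
Order 2: 11→19, due 13, tardiness 6
Order 4: 19→28, due 21, tardiness 7
Sum = 0+0+6+7 = 13.
FIFO (arrival order): Order 1 Order 2 Order 3 Order 4.
Order 1: 0→7, due 22, tardiness 0
Order 2: 7→15, due 13, tardiness 2
Order 3: 15→19, due 10, tardiness 9
Order 4: 19→28, due 21, tardiness 7
Sum = 0+2+9+7 = 18.
LPT 24, EDD 6, SPT 13, FIFO 18 → minimum 6.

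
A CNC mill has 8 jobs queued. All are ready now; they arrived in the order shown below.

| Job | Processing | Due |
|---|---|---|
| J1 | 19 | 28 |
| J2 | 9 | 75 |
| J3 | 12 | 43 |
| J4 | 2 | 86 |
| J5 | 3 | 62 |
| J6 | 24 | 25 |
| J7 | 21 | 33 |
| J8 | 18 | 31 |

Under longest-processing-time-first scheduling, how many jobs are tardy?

LPT (decreasing processing time): J6 J7 J1 J8 J3 J2 J5 J4.
J6: 0→24, due 25, tardiness 0
J7: 24→45, due 33, tardiness 12
J1: 45→64, due 28, tardiness 36
J8: 64→82, due 31, tardiness 51
J3: 82→94, due 43, tardiness 51
J2: 94→103, due 75, tardiness 28
J5: 103→106, due 62, tardiness 44
J4: 106→108, due 86, tardiness 22
Late jobs: 7.

7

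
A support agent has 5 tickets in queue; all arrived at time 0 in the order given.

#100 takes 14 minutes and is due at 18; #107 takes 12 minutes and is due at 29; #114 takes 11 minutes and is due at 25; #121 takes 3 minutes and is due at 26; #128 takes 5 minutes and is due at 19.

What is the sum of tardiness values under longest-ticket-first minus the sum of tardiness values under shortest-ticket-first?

LPT (decreasing processing time): #100 #107 #114 #128 #121.
#100: 0→14, due 18, tardiness 0
#107: 14→26, due 29, tardiness 0
#114: 26→37, due 25, tardiness 12
#128: 37→42, due 19, tardiness 23
#121: 42→45, due 26, tardiness 19
Sum = 0+0+12+23+19 = 54.
SPT (increasing processing time): #121 #128 #114 #107 #100.
#121: 0→3, due 26, tardiness 0
#128: 3→8, due 19, tardiness 0
#114: 8→19, due 25, tardiness 0
#107: 19→31, due 29, tardiness 2
#100: 31→45, due 18, tardiness 27
Sum = 0+0+0+2+27 = 29.
Difference = 54 − 29 = 25.

25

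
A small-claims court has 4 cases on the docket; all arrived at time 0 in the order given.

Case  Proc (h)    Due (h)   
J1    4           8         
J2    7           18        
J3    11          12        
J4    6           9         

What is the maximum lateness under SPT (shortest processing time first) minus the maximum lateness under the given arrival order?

-3

SPT (increasing processing time): J1 J4 J2 J3.
J1: 0→4, due 8, lateness -4
J4: 4→10, due 9, lateness 1
J2: 10→17, due 18, lateness -1
J3: 17→28, due 12, lateness 16
Maximum = 16.
FIFO (arrival order): J1 J2 J3 J4.
J1: 0→4, due 8, lateness -4
J2: 4→11, due 18, lateness -7
J3: 11→22, due 12, lateness 10
J4: 22→28, due 9, lateness 19
Maximum = 19.
Difference = 16 − 19 = -3.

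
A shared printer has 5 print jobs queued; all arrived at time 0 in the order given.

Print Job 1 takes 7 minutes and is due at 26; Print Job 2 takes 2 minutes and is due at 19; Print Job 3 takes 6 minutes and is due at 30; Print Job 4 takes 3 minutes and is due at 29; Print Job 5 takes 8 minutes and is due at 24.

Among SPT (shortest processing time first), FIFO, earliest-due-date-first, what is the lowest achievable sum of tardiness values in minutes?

SPT (increasing processing time): Print Job 2 Print Job 4 Print Job 3 Print Job 1 Print Job 5.
Print Job 2: 0→2, due 19, tardiness 0
Print Job 4: 2→5, due 29, tardiness 0
Print Job 3: 5→11, due 30, tardiness 0
Print Job 1: 11→18, due 26, tardiness 0
Print Job 5: 18→26, due 24, tardiness 2
Sum = 0+0+0+0+2 = 2.
FIFO (arrival order): Print Job 1 Print Job 2 Print Job 3 Print Job 4 Print Job 5.
Print Job 1: 0→7, due 26, tardiness 0
Print Job 2: 7→9, due 19, tardiness 0
Print Job 3: 9→15, due 30, tardiness 0
Print Job 4: 15→18, due 29, tardiness 0
Print Job 5: 18→26, due 24, tardiness 2
Sum = 0+0+0+0+2 = 2.
EDD (increasing due date): Print Job 2 Print Job 5 Print Job 1 Print Job 4 Print Job 3.
Print Job 2: 0→2, due 19, tardiness 0
Print Job 5: 2→10, due 24, tardiness 0
Print Job 1: 10→17, due 26, tardiness 0
Print Job 4: 17→20, due 29, tardiness 0
Print Job 3: 20→26, due 30, tardiness 0
Sum = 0+0+0+0+0 = 0.
SPT 2, FIFO 2, EDD 0 → minimum 0.

0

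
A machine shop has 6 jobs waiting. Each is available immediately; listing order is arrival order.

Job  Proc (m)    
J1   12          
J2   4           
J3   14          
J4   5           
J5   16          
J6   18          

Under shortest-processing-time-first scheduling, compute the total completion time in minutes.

189

SPT (increasing processing time): J2 J4 J1 J3 J5 J6.
J2: 0→4
J4: 4→9
J1: 9→21
J3: 21→35
J5: 35→51
J6: 51→69
Sum = 4+9+21+35+51+69 = 189.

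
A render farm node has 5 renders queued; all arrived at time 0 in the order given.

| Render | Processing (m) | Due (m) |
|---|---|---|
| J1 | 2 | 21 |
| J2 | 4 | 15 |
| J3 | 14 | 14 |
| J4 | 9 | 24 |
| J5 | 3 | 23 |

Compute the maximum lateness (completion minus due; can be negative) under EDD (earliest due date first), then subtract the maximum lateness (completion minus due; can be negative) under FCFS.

EDD (increasing due date): J3 J2 J1 J5 J4.
J3: 0→14, due 14, lateness 0
J2: 14→18, due 15, lateness 3
J1: 18→20, due 21, lateness -1
J5: 20→23, due 23, lateness 0
J4: 23→32, due 24, lateness 8
Maximum = 8.
FIFO (arrival order): J1 J2 J3 J4 J5.
J1: 0→2, due 21, lateness -19
J2: 2→6, due 15, lateness -9
J3: 6→20, due 14, lateness 6
J4: 20→29, due 24, lateness 5
J5: 29→32, due 23, lateness 9
Maximum = 9.
Difference = 8 − 9 = -1.

-1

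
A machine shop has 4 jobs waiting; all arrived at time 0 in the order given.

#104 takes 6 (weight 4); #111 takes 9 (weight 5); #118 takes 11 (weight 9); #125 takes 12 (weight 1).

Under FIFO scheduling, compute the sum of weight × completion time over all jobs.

371

FIFO (arrival order): #104 #111 #118 #125.
#104: finishes 6, weight 4, w·C = 24
#111: finishes 15, weight 5, w·C = 75
#118: finishes 26, weight 9, w·C = 234
#125: finishes 38, weight 1, w·C = 38
Sum = 24+75+234+38 = 371.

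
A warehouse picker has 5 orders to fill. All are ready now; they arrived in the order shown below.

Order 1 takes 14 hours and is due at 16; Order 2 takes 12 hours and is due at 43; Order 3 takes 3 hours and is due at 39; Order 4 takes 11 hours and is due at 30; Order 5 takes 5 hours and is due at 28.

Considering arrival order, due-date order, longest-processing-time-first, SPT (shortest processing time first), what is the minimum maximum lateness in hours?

FIFO (arrival order): Order 1 Order 2 Order 3 Order 4 Order 5.
Order 1: 0→14, due 16, lateness -2
Order 2: 14→26, due 43, lateness -17
Order 3: 26→29, due 39, lateness -10
Order 4: 29→40, due 30, lateness 10
Order 5: 40→45, due 28, lateness 17
Maximum = 17.
EDD (increasing due date): Order 1 Order 5 Order 4 Order 3 Order 2.
Order 1: 0→14, due 16, lateness -2
Order 5: 14→19, due 28, lateness -9
Order 4: 19→30, due 30, lateness 0
Order 3: 30→33, due 39, lateness -6
Order 2: 33→45, due 43, lateness 2
Maximum = 2.
LPT (decreasing processing time): Order 1 Order 2 Order 4 Order 5 Order 3.
Order 1: 0→14, due 16, lateness -2
Order 2: 14→26, due 43, lateness -17
Order 4: 26→37, due 30, lateness 7
Order 5: 37→42, due 28, lateness 14
Order 3: 42→45, due 39, lateness 6
Maximum = 14.
SPT (increasing processing time): Order 3 Order 5 Order 4 Order 2 Order 1.
Order 3: 0→3, due 39, lateness -36
Order 5: 3→8, due 28, lateness -20
Order 4: 8→19, due 30, lateness -11
Order 2: 19→31, due 43, lateness -12
Order 1: 31→45, due 16, lateness 29
Maximum = 29.
FIFO 17, EDD 2, LPT 14, SPT 29 → minimum 2.

2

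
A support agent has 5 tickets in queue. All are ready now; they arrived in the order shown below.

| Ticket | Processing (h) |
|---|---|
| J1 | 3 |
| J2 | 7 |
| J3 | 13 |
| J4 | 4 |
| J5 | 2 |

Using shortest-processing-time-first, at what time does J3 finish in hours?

29

SPT (increasing processing time): J5 J1 J4 J2 J3.
J5: 0→2
J1: 2→5
J4: 5→9
J2: 9→16
J3: 16→29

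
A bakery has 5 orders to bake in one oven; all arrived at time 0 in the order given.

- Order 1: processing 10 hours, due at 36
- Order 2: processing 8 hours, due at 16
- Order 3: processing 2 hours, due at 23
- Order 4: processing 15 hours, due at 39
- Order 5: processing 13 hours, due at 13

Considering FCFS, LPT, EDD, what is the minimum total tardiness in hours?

FIFO (arrival order): Order 1 Order 2 Order 3 Order 4 Order 5.
Order 1: 0→10, due 36, tardiness 0
Order 2: 10→18, due 16, tardiness 2
Order 3: 18→20, due 23, tardiness 0
Order 4: 20→35, due 39, tardiness 0
Order 5: 35→48, due 13, tardiness 35
Sum = 0+2+0+0+35 = 37.
LPT (decreasing processing time): Order 4 Order 5 Order 1 Order 2 Order 3.
Order 4: 0→15, due 39, tardiness 0
Order 5: 15→28, due 13, tardiness 15
Order 1: 28→38, due 36, tardiness 2
Order 2: 38→46, due 16, tardiness 30
Order 3: 46→48, due 23, tardiness 25
Sum = 0+15+2+30+25 = 72.
EDD (increasing due date): Order 5 Order 2 Order 3 Order 1 Order 4.
Order 5: 0→13, due 13, tardiness 0
Order 2: 13→21, due 16, tardiness 5
Order 3: 21→23, due 23, tardiness 0
Order 1: 23→33, due 36, tardiness 0
Order 4: 33→48, due 39, tardiness 9
Sum = 0+5+0+0+9 = 14.
FIFO 37, LPT 72, EDD 14 → minimum 14.

14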